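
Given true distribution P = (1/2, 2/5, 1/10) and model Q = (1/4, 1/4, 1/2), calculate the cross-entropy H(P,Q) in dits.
0.5720 dits

Cross-entropy: H(P,Q) = -Σ p(x) log q(x)

Alternatively: H(P,Q) = H(P) + D_KL(P||Q)
H(P) = 0.4097 dits
D_KL(P||Q) = 0.1623 dits

H(P,Q) = 0.4097 + 0.1623 = 0.5720 dits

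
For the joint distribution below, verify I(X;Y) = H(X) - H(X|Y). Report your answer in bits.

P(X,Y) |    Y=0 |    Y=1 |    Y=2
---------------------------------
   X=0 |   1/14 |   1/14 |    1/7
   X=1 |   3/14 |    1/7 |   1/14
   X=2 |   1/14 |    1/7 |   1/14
I(X;Y) = 0.0949 bits

Mutual information has multiple equivalent forms:
- I(X;Y) = H(X) - H(X|Y)
- I(X;Y) = H(Y) - H(Y|X)
- I(X;Y) = H(X) + H(Y) - H(X,Y)

Computing all quantities:
H(X) = 1.5567, H(Y) = 1.5774, H(X,Y) = 3.0391
H(X|Y) = 1.4617, H(Y|X) = 1.4825

Verification:
H(X) - H(X|Y) = 1.5567 - 1.4617 = 0.0949
H(Y) - H(Y|X) = 1.5774 - 1.4825 = 0.0949
H(X) + H(Y) - H(X,Y) = 1.5567 + 1.5774 - 3.0391 = 0.0949

All forms give I(X;Y) = 0.0949 bits. ✓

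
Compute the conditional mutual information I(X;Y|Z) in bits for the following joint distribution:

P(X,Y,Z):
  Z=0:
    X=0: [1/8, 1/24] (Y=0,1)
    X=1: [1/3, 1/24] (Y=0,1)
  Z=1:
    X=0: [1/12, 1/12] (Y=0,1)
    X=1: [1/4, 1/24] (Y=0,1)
0.0598 bits

Conditional mutual information: I(X;Y|Z) = H(X|Z) + H(Y|Z) - H(X,Y|Z)

H(Z) = 0.9950
H(X,Z) = 1.9108 → H(X|Z) = 0.9158
H(Y,Z) = 1.7179 → H(Y|Z) = 0.7230
H(X,Y,Z) = 2.5739 → H(X,Y|Z) = 1.5790

I(X;Y|Z) = 0.9158 + 0.7230 - 1.5790 = 0.0598 bits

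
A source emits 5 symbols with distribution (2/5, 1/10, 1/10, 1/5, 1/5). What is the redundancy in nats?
0.1386 nats

Redundancy measures how far a source is from maximum entropy:
R = H_max - H(X)

Maximum entropy for 5 symbols: H_max = log_e(5) = 1.6094 nats
Actual entropy: H(X) = 1.4708 nats
Redundancy: R = 1.6094 - 1.4708 = 0.1386 nats

This redundancy represents potential for compression: the source could be compressed by 0.1386 nats per symbol.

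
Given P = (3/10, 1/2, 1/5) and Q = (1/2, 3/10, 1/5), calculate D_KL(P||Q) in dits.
0.0444 dits

KL divergence: D_KL(P||Q) = Σ p(x) log(p(x)/q(x))

Computing term by term:
  x=0: 3/10 × log_10[(3/10)/(1/2)] = 3/10 × -0.2218 = -0.0666
  x=1: 1/2 × log_10[(1/2)/(3/10)] = 1/2 × 0.2218 = 0.1109
  x=2: 1/5 × log_10[(1/5)/(1/5)] = 1/5 × 0.0000 = 0.0000

D_KL(P||Q) = 0.0444 dits

Note: KL divergence is always non-negative and equals 0 iff P = Q.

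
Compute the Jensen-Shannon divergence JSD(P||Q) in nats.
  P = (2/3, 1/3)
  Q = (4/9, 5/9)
0.0252 nats

Jensen-Shannon divergence is:
JSD(P||Q) = 0.5 × D_KL(P||M) + 0.5 × D_KL(Q||M)
where M = 0.5 × (P + Q) is the mixture distribution.

M = 0.5 × (2/3, 1/3) + 0.5 × (4/9, 5/9) = (5/9, 4/9)

D_KL(P||M) = 0.0257 nats
D_KL(Q||M) = 0.0248 nats

JSD(P||Q) = 0.5 × 0.0257 + 0.5 × 0.0248 = 0.0252 nats

Unlike KL divergence, JSD is symmetric and bounded: 0 ≤ JSD ≤ log(2).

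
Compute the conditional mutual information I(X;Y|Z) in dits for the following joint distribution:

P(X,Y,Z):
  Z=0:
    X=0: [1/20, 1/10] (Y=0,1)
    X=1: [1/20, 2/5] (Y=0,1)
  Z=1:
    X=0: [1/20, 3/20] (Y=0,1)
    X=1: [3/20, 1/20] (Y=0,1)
0.0305 dits

Conditional mutual information: I(X;Y|Z) = H(X|Z) + H(Y|Z) - H(X,Y|Z)

H(Z) = 0.2923
H(X,Z) = 0.5592 → H(X|Z) = 0.2669
H(Y,Z) = 0.5301 → H(Y|Z) = 0.2378
H(X,Y,Z) = 0.7666 → H(X,Y|Z) = 0.4743

I(X;Y|Z) = 0.2669 + 0.2378 - 0.4743 = 0.0305 dits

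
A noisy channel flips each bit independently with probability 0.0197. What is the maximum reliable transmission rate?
0.8602 bits

For a binary symmetric channel (BSC) with error probability p:
Capacity C = 1 - H(p) bits per symbol

where H(p) = -p log₂(p) - (1-p) log₂(1-p) is the binary entropy function.

H(0.0197) = 0.1398 bits
C = 1 - 0.1398 = 0.8602 bits per symbol

This means we can reliably transmit up to 0.8602 bits of information per channel use.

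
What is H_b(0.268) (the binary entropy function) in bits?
0.8386 bits

The binary entropy function is:
H(p) = -p log(p) - (1-p) log(1-p)

H(0.268) = -0.268 × log_2(0.268) - 0.732 × log_2(0.732)
H(0.268) = 0.8386 bits

Note: Binary entropy is maximized at p=0.5 (H=1 bit) and minimized at p=0 or p=1 (H=0).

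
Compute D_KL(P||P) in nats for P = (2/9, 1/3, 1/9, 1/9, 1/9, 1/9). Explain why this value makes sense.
0.0000 nats

KL divergence satisfies the Gibbs inequality: D_KL(P||Q) ≥ 0 for all distributions P, Q.

D_KL(P||Q) = Σ p(x) log(p(x)/q(x))
Each term is p(x) × log_e(p(x)/p(x)) = p(x) × log_e(1) = 0, so the sum is 0.
D_KL(P||Q) = 0.0000 nats

When P = Q, the KL divergence is exactly 0, as there is no 'divergence' between identical distributions.

This non-negativity is a fundamental property: relative entropy cannot be negative because it measures how different Q is from P.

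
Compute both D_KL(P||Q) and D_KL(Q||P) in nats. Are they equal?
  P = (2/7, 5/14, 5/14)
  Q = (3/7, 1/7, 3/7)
D_KL(P||Q) = 0.1463, D_KL(Q||P) = 0.1210

KL divergence is not symmetric: D_KL(P||Q) ≠ D_KL(Q||P) in general.

D_KL(P||Q) = 0.1463 nats
D_KL(Q||P) = 0.1210 nats

No, they are not equal!

This asymmetry is why KL divergence is not a true distance metric.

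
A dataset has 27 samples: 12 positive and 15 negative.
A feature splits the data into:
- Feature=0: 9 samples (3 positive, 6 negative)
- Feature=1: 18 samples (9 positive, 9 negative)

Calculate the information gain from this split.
0.0183 bits

Information Gain = H(Y) - H(Y|Feature)

Before split:
P(positive) = 12/27 = 0.4444
H(Y) = 0.9911 bits

After split:
Feature=0: H = 0.9183 bits (weight = 9/27)
Feature=1: H = 1.0000 bits (weight = 18/27)
H(Y|Feature) = (9/27)×0.9183 + (18/27)×1.0000 = 0.9728 bits

Information Gain = 0.9911 - 0.9728 = 0.0183 bits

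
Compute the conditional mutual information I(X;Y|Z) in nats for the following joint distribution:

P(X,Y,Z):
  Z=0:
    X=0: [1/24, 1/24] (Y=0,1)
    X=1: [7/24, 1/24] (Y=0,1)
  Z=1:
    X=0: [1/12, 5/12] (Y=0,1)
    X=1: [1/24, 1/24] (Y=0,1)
0.0452 nats

Conditional mutual information: I(X;Y|Z) = H(X|Z) + H(Y|Z) - H(X,Y|Z)

H(Z) = 0.6792
H(X,Z) = 1.1269 → H(X|Z) = 0.4477
H(Y,Z) = 1.1908 → H(Y|Z) = 0.5116
H(X,Y,Z) = 1.5933 → H(X,Y|Z) = 0.9141

I(X;Y|Z) = 0.4477 + 0.5116 - 0.9141 = 0.0452 nats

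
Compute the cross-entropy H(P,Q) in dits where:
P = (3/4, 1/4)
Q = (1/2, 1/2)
0.3010 dits

Cross-entropy: H(P,Q) = -Σ p(x) log q(x)

Alternatively: H(P,Q) = H(P) + D_KL(P||Q)
H(P) = 0.2442 dits
D_KL(P||Q) = 0.0568 dits

H(P,Q) = 0.2442 + 0.0568 = 0.3010 dits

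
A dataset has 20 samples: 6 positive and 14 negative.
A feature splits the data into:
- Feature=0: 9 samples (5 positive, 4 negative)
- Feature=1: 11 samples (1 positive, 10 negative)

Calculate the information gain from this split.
0.1936 bits

Information Gain = H(Y) - H(Y|Feature)

Before split:
P(positive) = 6/20 = 0.3000
H(Y) = 0.8813 bits

After split:
Feature=0: H = 0.9911 bits (weight = 9/20)
Feature=1: H = 0.4395 bits (weight = 11/20)
H(Y|Feature) = (9/20)×0.9911 + (11/20)×0.4395 = 0.6877 bits

Information Gain = 0.8813 - 0.6877 = 0.1936 bits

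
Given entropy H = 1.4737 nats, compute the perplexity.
4.3654

Perplexity is e^H (or exp(H) for natural log).

H = 1.4737 nats
Perplexity = e^1.4737 = 4.3654

Interpretation: The model's uncertainty is equivalent to choosing uniformly among 4.4 options.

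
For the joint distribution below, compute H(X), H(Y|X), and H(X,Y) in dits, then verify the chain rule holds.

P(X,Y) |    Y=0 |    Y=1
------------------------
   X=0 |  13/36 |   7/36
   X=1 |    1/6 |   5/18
H(X,Y) = 0.5823, H(X) = 0.2983, H(Y|X) = 0.2839 (all in dits)

Chain rule: H(X,Y) = H(X) + H(Y|X)

Left side — joint entropy directly:
H(X,Y) = -Σ p(x,y) log p(x,y) = 0.5823 dits

Right side — compute H(Y|X) from the conditional distributions:
P(X) = (5/9, 4/9), so H(X) = 0.2983 dits
H(Y|X) = Σ_x P(X=x) · H(Y|X=x):
  P(Y|X=0) = (13/20, 7/20), H(Y|X=0) = 0.2812, weight P(X=0) = 5/9
  P(Y|X=1) = (3/8, 5/8), H(Y|X=1) = 0.2873, weight P(X=1) = 4/9
H(Y|X) = 0.2839 dits

H(X) + H(Y|X) = 0.2983 + 0.2839 = 0.5823 dits

Both sides equal 0.5823 dits. ✓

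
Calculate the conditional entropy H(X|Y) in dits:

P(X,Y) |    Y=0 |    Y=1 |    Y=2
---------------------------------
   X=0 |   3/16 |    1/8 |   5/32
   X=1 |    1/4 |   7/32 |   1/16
0.2844 dits

Using the chain rule: H(X|Y) = H(X,Y) - H(Y)

First, compute H(X,Y) = 0.7453 dits

Marginal P(Y) = (7/16, 11/32, 7/32)
H(Y) = 0.4609 dits

H(X|Y) = H(X,Y) - H(Y) = 0.7453 - 0.4609 = 0.2844 dits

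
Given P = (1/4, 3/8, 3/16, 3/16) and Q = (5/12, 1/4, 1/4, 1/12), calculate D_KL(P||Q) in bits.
0.1767 bits

KL divergence: D_KL(P||Q) = Σ p(x) log(p(x)/q(x))

Computing term by term:
  x=0: 1/4 × log_2[(1/4)/(5/12)] = 1/4 × -0.7370 = -0.1842
  x=1: 3/8 × log_2[(3/8)/(1/4)] = 3/8 × 0.5850 = 0.2194
  x=2: 3/16 × log_2[(3/16)/(1/4)] = 3/16 × -0.4150 = -0.0778
  x=3: 3/16 × log_2[(3/16)/(1/12)] = 3/16 × 1.1699 = 0.2194

D_KL(P||Q) = 0.1767 bits

Note: KL divergence is always non-negative and equals 0 iff P = Q.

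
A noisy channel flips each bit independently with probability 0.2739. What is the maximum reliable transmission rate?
0.1530 bits

For a binary symmetric channel (BSC) with error probability p:
Capacity C = 1 - H(p) bits per symbol

where H(p) = -p log₂(p) - (1-p) log₂(1-p) is the binary entropy function.

H(0.2739) = 0.8470 bits
C = 1 - 0.8470 = 0.1530 bits per symbol

This means we can reliably transmit up to 0.1530 bits of information per channel use.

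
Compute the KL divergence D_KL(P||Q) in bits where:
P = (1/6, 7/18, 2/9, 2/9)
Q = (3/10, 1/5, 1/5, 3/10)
0.1693 bits

KL divergence: D_KL(P||Q) = Σ p(x) log(p(x)/q(x))

Computing term by term:
  x=0: 1/6 × log_2[(1/6)/(3/10)] = 1/6 × -0.8480 = -0.1413
  x=1: 7/18 × log_2[(7/18)/(1/5)] = 7/18 × 0.9594 = 0.3731
  x=2: 2/9 × log_2[(2/9)/(1/5)] = 2/9 × 0.1520 = 0.0338
  x=3: 2/9 × log_2[(2/9)/(3/10)] = 2/9 × -0.4330 = -0.0962

D_KL(P||Q) = 0.1693 bits

Note: KL divergence is always non-negative and equals 0 iff P = Q.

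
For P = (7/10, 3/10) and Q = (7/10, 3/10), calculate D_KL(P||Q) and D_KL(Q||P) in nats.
D_KL(P||Q) = 0.0000, D_KL(Q||P) = 0.0000

KL divergence is not symmetric: D_KL(P||Q) ≠ D_KL(Q||P) in general.

D_KL(P||Q) = 0.0000 nats
D_KL(Q||P) = 0.0000 nats

In this case they happen to be equal (to 4 decimal places).

This asymmetry is why KL divergence is not a true distance metric.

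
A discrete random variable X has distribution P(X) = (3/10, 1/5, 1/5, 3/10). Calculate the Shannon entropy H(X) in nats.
1.3662 nats

Shannon entropy is H(X) = -Σ p(x) log p(x).

For P = (3/10, 1/5, 1/5, 3/10):
H = -3/10 × log_e(3/10) -1/5 × log_e(1/5) -1/5 × log_e(1/5) -3/10 × log_e(3/10)
H = 1.3662 nats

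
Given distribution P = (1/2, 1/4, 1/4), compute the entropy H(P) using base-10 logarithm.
0.4515 dits

Shannon entropy is H(X) = -Σ p(x) log p(x).

For P = (1/2, 1/4, 1/4):
H = -1/2 × log_10(1/2) -1/4 × log_10(1/4) -1/4 × log_10(1/4)
H = 0.4515 dits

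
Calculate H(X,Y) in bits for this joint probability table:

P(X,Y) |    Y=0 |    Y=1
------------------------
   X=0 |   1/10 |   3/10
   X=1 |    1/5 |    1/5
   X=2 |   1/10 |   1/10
2.4464 bits

Joint entropy is H(X,Y) = -Σ_{x,y} p(x,y) log p(x,y).

Summing over all non-zero entries:
H(X,Y) = -[1/10·log_2(1/10) + 3/10·log_2(3/10) + 1/5·log_2(1/5) + 1/5·log_2(1/5) + 1/10·log_2(1/10) + 1/10·log_2(1/10)]
H(X,Y) = 2.4464 bits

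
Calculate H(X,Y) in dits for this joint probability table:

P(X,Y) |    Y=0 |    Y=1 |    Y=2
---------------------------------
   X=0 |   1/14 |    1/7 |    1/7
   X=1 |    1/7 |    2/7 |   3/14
0.7429 dits

Joint entropy is H(X,Y) = -Σ_{x,y} p(x,y) log p(x,y).

Summing over all non-zero entries:
H(X,Y) = -[1/14·log_10(1/14) + 1/7·log_10(1/7) + 1/7·log_10(1/7) + 1/7·log_10(1/7) + 2/7·log_10(2/7) + 3/14·log_10(3/14)]
H(X,Y) = 0.7429 dits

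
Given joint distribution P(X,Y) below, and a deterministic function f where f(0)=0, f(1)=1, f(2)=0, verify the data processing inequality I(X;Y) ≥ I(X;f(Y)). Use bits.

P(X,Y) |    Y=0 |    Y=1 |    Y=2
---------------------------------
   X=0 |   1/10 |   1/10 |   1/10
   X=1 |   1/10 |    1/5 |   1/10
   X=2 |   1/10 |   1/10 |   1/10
I(X;Y) = 0.0200, I(X;f(Y)) = 0.0200, inequality holds: 0.0200 ≥ 0.0200

Data Processing Inequality: For any Markov chain X → Y → Z, we have I(X;Y) ≥ I(X;Z).

Here Z = f(Y) is a deterministic function of Y, forming X → Y → Z.

Original I(X;Y) = 0.0200 bits

After applying f:
P(X,Z) where Z=f(Y):
- P(X,Z=0) = P(X,Y=0) + P(X,Y=2)
- P(X,Z=1) = P(X,Y=1)

I(X;Z) = I(X;f(Y)) = 0.0200 bits

Verification: 0.0200 ≥ 0.0200 ✓

Information cannot be created by processing; the function f can only lose information about X.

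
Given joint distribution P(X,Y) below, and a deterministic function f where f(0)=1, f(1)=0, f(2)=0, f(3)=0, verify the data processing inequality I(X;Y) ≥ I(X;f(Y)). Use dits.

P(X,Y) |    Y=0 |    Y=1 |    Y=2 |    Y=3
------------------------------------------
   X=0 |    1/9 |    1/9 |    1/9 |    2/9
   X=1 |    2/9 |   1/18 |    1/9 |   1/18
I(X;Y) = 0.0329, I(X;f(Y)) = 0.0219, inequality holds: 0.0329 ≥ 0.0219

Data Processing Inequality: For any Markov chain X → Y → Z, we have I(X;Y) ≥ I(X;Z).

Here Z = f(Y) is a deterministic function of Y, forming X → Y → Z.

Original I(X;Y) = 0.0329 dits

After applying f:
P(X,Z) where Z=f(Y):
- P(X,Z=0) = P(X,Y=1) + P(X,Y=2) + P(X,Y=3)
- P(X,Z=1) = P(X,Y=0)

I(X;Z) = I(X;f(Y)) = 0.0219 dits

Verification: 0.0329 ≥ 0.0219 ✓

Information cannot be created by processing; the function f can only lose information about X.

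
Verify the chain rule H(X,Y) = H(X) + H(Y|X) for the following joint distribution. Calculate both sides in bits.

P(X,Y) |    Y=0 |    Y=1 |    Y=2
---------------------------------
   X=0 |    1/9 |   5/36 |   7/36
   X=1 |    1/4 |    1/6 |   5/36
H(X,Y) = 2.5335, H(X) = 0.9911, H(Y|X) = 1.5425 (all in bits)

Chain rule: H(X,Y) = H(X) + H(Y|X)

Left side — joint entropy directly:
H(X,Y) = -Σ p(x,y) log p(x,y) = 2.5335 bits

Right side — compute H(Y|X) from the conditional distributions:
P(X) = (4/9, 5/9), so H(X) = 0.9911 bits
H(Y|X) = Σ_x P(X=x) · H(Y|X=x):
  P(Y|X=0) = (1/4, 5/16, 7/16), H(Y|X=0) = 1.5462, weight P(X=0) = 4/9
  P(Y|X=1) = (9/20, 3/10, 1/4), H(Y|X=1) = 1.5395, weight P(X=1) = 5/9
H(Y|X) = 1.5425 bits

H(X) + H(Y|X) = 0.9911 + 1.5425 = 2.5335 bits

Both sides equal 2.5335 bits. ✓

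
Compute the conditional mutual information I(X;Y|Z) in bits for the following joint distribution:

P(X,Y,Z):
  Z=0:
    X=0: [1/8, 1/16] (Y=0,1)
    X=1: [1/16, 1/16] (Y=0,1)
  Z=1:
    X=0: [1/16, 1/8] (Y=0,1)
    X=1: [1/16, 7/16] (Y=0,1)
0.0326 bits

Conditional mutual information: I(X;Y|Z) = H(X|Z) + H(Y|Z) - H(X,Y|Z)

H(Z) = 0.8960
H(X,Z) = 1.7806 → H(X|Z) = 0.8846
H(Y,Z) = 1.6697 → H(Y|Z) = 0.7737
H(X,Y,Z) = 2.5218 → H(X,Y|Z) = 1.6257

I(X;Y|Z) = 0.8846 + 0.7737 - 1.6257 = 0.0326 bits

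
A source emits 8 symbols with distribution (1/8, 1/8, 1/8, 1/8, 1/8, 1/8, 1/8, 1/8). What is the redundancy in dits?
0.0000 dits

Redundancy measures how far a source is from maximum entropy:
R = H_max - H(X)

Maximum entropy for 8 symbols: H_max = log_10(8) = 0.9031 dits
Actual entropy: H(X) = 0.9031 dits
Redundancy: R = 0.9031 - 0.9031 = 0.0000 dits

This redundancy represents potential for compression: the source could be compressed by 0.0000 dits per symbol.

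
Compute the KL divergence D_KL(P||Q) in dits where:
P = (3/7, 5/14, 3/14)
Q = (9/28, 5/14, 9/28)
0.0158 dits

KL divergence: D_KL(P||Q) = Σ p(x) log(p(x)/q(x))

Computing term by term:
  x=0: 3/7 × log_10[(3/7)/(9/28)] = 3/7 × 0.1249 = 0.0535
  x=1: 5/14 × log_10[(5/14)/(5/14)] = 5/14 × 0.0000 = 0.0000
  x=2: 3/14 × log_10[(3/14)/(9/28)] = 3/14 × -0.1761 = -0.0377

D_KL(P||Q) = 0.0158 dits

Note: KL divergence is always non-negative and equals 0 iff P = Q.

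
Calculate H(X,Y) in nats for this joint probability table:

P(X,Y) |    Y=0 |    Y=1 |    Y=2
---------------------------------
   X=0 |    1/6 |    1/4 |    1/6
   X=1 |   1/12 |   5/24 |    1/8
1.7376 nats

Joint entropy is H(X,Y) = -Σ_{x,y} p(x,y) log p(x,y).

Summing over all non-zero entries:
H(X,Y) = -[1/6·log_e(1/6) + 1/4·log_e(1/4) + 1/6·log_e(1/6) + 1/12·log_e(1/12) + 5/24·log_e(5/24) + 1/8·log_e(1/8)]
H(X,Y) = 1.7376 nats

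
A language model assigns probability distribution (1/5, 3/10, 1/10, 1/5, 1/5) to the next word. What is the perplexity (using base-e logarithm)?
4.7451

Perplexity is e^H (or exp(H) for natural log).

First, H = -Σ p log p = 1.5571 nats
Perplexity = e^1.5571 = 4.7451

Interpretation: The model's uncertainty is equivalent to choosing uniformly among 4.7 options.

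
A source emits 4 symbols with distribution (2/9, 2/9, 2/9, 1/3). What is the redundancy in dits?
0.0075 dits

Redundancy measures how far a source is from maximum entropy:
R = H_max - H(X)

Maximum entropy for 4 symbols: H_max = log_10(4) = 0.6021 dits
Actual entropy: H(X) = 0.5945 dits
Redundancy: R = 0.6021 - 0.5945 = 0.0075 dits

This redundancy represents potential for compression: the source could be compressed by 0.0075 dits per symbol.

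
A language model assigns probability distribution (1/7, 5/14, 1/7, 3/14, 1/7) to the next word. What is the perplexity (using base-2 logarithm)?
4.6264

Perplexity is 2^H (or exp(H) for natural log).

First, H = -Σ p log p = 2.2099 bits
Perplexity = 2^2.2099 = 4.6264

Interpretation: The model's uncertainty is equivalent to choosing uniformly among 4.6 options.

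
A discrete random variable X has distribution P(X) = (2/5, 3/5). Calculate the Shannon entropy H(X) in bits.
0.9710 bits

Shannon entropy is H(X) = -Σ p(x) log p(x).

For P = (2/5, 3/5):
H = -2/5 × log_2(2/5) -3/5 × log_2(3/5)
H = 0.9710 bits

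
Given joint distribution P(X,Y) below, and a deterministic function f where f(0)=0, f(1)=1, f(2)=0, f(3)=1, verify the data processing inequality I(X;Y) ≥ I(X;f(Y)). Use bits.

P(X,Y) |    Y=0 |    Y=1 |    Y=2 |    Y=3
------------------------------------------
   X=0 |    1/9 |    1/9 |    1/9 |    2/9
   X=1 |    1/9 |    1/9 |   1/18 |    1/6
I(X;Y) = 0.0104, I(X;f(Y)) = 0.0005, inequality holds: 0.0104 ≥ 0.0005

Data Processing Inequality: For any Markov chain X → Y → Z, we have I(X;Y) ≥ I(X;Z).

Here Z = f(Y) is a deterministic function of Y, forming X → Y → Z.

Original I(X;Y) = 0.0104 bits

After applying f:
P(X,Z) where Z=f(Y):
- P(X,Z=0) = P(X,Y=0) + P(X,Y=2)
- P(X,Z=1) = P(X,Y=1) + P(X,Y=3)

I(X;Z) = I(X;f(Y)) = 0.0005 bits

Verification: 0.0104 ≥ 0.0005 ✓

Information cannot be created by processing; the function f can only lose information about X.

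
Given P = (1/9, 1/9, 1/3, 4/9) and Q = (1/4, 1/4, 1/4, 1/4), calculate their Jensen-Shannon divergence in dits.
0.0192 dits

Jensen-Shannon divergence is:
JSD(P||Q) = 0.5 × D_KL(P||M) + 0.5 × D_KL(Q||M)
where M = 0.5 × (P + Q) is the mixture distribution.

M = 0.5 × (1/9, 1/9, 1/3, 4/9) + 0.5 × (1/4, 1/4, 1/4, 1/4) = (0.180556, 0.180556, 7/24, 0.347222)

D_KL(P||M) = 0.0201 dits
D_KL(Q||M) = 0.0183 dits

JSD(P||Q) = 0.5 × 0.0201 + 0.5 × 0.0183 = 0.0192 dits

Unlike KL divergence, JSD is symmetric and bounded: 0 ≤ JSD ≤ log(2).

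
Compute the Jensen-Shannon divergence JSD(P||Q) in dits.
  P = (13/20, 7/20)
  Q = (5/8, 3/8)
0.0001 dits

Jensen-Shannon divergence is:
JSD(P||Q) = 0.5 × D_KL(P||M) + 0.5 × D_KL(Q||M)
where M = 0.5 × (P + Q) is the mixture distribution.

M = 0.5 × (13/20, 7/20) + 0.5 × (5/8, 3/8) = (0.6375, 0.3625)

D_KL(P||M) = 0.0001 dits
D_KL(Q||M) = 0.0001 dits

JSD(P||Q) = 0.5 × 0.0001 + 0.5 × 0.0001 = 0.0001 dits

Unlike KL divergence, JSD is symmetric and bounded: 0 ≤ JSD ≤ log(2).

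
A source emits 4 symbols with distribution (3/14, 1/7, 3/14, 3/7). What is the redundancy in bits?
0.1226 bits

Redundancy measures how far a source is from maximum entropy:
R = H_max - H(X)

Maximum entropy for 4 symbols: H_max = log_2(4) = 2.0000 bits
Actual entropy: H(X) = 1.8774 bits
Redundancy: R = 2.0000 - 1.8774 = 0.1226 bits

This redundancy represents potential for compression: the source could be compressed by 0.1226 bits per symbol.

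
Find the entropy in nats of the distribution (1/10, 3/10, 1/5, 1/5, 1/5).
1.5571 nats

Shannon entropy is H(X) = -Σ p(x) log p(x).

For P = (1/10, 3/10, 1/5, 1/5, 1/5):
H = -1/10 × log_e(1/10) -3/10 × log_e(3/10) -1/5 × log_e(1/5) -1/5 × log_e(1/5) -1/5 × log_e(1/5)
H = 1.5571 nats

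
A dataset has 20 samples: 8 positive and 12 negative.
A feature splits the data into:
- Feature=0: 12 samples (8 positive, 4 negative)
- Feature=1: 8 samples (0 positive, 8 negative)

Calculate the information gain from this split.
0.4200 bits

Information Gain = H(Y) - H(Y|Feature)

Before split:
P(positive) = 8/20 = 0.4000
H(Y) = 0.9710 bits

After split:
Feature=0: H = 0.9183 bits (weight = 12/20)
Feature=1: H = 0.0000 bits (weight = 8/20)
H(Y|Feature) = (12/20)×0.9183 + (8/20)×0.0000 = 0.5510 bits

Information Gain = 0.9710 - 0.5510 = 0.4200 bits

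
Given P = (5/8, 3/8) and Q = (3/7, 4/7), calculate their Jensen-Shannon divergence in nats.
0.0195 nats

Jensen-Shannon divergence is:
JSD(P||Q) = 0.5 × D_KL(P||M) + 0.5 × D_KL(Q||M)
where M = 0.5 × (P + Q) is the mixture distribution.

M = 0.5 × (5/8, 3/8) + 0.5 × (3/7, 4/7) = (0.526786, 0.473214)

D_KL(P||M) = 0.0196 nats
D_KL(Q||M) = 0.0193 nats

JSD(P||Q) = 0.5 × 0.0196 + 0.5 × 0.0193 = 0.0195 nats

Unlike KL divergence, JSD is symmetric and bounded: 0 ≤ JSD ≤ log(2).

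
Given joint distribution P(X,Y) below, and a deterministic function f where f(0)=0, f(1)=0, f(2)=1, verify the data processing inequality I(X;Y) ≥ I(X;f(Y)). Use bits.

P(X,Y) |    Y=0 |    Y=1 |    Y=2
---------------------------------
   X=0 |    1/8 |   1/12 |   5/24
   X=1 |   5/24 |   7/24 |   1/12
I(X;Y) = 0.1234, I(X;f(Y)) = 0.1091, inequality holds: 0.1234 ≥ 0.1091

Data Processing Inequality: For any Markov chain X → Y → Z, we have I(X;Y) ≥ I(X;Z).

Here Z = f(Y) is a deterministic function of Y, forming X → Y → Z.

Original I(X;Y) = 0.1234 bits

After applying f:
P(X,Z) where Z=f(Y):
- P(X,Z=0) = P(X,Y=0) + P(X,Y=1)
- P(X,Z=1) = P(X,Y=2)

I(X;Z) = I(X;f(Y)) = 0.1091 bits

Verification: 0.1234 ≥ 0.1091 ✓

Information cannot be created by processing; the function f can only lose information about X.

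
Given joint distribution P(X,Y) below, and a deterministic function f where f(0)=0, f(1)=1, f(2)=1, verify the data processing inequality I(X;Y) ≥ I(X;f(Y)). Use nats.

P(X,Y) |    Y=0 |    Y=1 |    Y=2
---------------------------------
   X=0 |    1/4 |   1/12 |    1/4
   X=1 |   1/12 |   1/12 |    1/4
I(X;Y) = 0.0297, I(X;f(Y)) = 0.0297, inequality holds: 0.0297 ≥ 0.0297

Data Processing Inequality: For any Markov chain X → Y → Z, we have I(X;Y) ≥ I(X;Z).

Here Z = f(Y) is a deterministic function of Y, forming X → Y → Z.

Original I(X;Y) = 0.0297 nats

After applying f:
P(X,Z) where Z=f(Y):
- P(X,Z=0) = P(X,Y=0)
- P(X,Z=1) = P(X,Y=1) + P(X,Y=2)

I(X;Z) = I(X;f(Y)) = 0.0297 nats

Verification: 0.0297 ≥ 0.0297 ✓

Information cannot be created by processing; the function f can only lose information about X.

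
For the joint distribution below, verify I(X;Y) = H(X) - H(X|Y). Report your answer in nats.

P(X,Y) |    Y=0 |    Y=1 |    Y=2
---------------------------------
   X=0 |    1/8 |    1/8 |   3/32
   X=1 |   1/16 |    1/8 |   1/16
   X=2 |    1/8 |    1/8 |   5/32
I(X;Y) = 0.0162 nats

Mutual information has multiple equivalent forms:
- I(X;Y) = H(X) - H(X|Y)
- I(X;Y) = H(Y) - H(Y|X)
- I(X;Y) = H(X) + H(Y) - H(X,Y)

Computing all quantities:
H(X) = 1.0796, H(Y) = 1.0948, H(X,Y) = 2.1582
H(X|Y) = 1.0634, H(Y|X) = 1.0786

Verification:
H(X) - H(X|Y) = 1.0796 - 1.0634 = 0.0162
H(Y) - H(Y|X) = 1.0948 - 1.0786 = 0.0162
H(X) + H(Y) - H(X,Y) = 1.0796 + 1.0948 - 2.1582 = 0.0162

All forms give I(X;Y) = 0.0162 nats. ✓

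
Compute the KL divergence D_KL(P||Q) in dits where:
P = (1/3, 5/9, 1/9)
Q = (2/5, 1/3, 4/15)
0.0546 dits

KL divergence: D_KL(P||Q) = Σ p(x) log(p(x)/q(x))

Computing term by term:
  x=0: 1/3 × log_10[(1/3)/(2/5)] = 1/3 × -0.0792 = -0.0264
  x=1: 5/9 × log_10[(5/9)/(1/3)] = 5/9 × 0.2218 = 0.1232
  x=2: 1/9 × log_10[(1/9)/(4/15)] = 1/9 × -0.3802 = -0.0422

D_KL(P||Q) = 0.0546 dits

Note: KL divergence is always non-negative and equals 0 iff P = Q.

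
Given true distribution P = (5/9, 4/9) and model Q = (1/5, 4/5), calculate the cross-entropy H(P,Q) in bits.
1.4330 bits

Cross-entropy: H(P,Q) = -Σ p(x) log q(x)

Alternatively: H(P,Q) = H(P) + D_KL(P||Q)
H(P) = 0.9911 bits
D_KL(P||Q) = 0.4420 bits

H(P,Q) = 0.9911 + 0.4420 = 1.4330 bits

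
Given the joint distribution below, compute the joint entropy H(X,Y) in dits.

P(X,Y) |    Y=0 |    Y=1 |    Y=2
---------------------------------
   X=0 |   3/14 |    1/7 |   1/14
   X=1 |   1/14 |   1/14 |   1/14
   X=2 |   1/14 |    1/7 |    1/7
0.9149 dits

Joint entropy is H(X,Y) = -Σ_{x,y} p(x,y) log p(x,y).

Summing over all non-zero entries:
H(X,Y) = -[3/14·log_10(3/14) + 1/7·log_10(1/7) + 1/14·log_10(1/14) + 1/14·log_10(1/14) + 1/14·log_10(1/14) + 1/14·log_10(1/14) + 1/14·log_10(1/14) + 1/7·log_10(1/7) + 1/7·log_10(1/7)]
H(X,Y) = 0.9149 dits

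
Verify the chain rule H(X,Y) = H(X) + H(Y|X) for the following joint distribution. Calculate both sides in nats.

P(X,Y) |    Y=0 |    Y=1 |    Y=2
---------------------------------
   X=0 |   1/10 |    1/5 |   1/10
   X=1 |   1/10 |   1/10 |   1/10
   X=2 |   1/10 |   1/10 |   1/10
H(X,Y) = 2.1640, H(X) = 1.0889, H(Y|X) = 1.0751 (all in nats)

Chain rule: H(X,Y) = H(X) + H(Y|X)

Left side — joint entropy directly:
H(X,Y) = -Σ p(x,y) log p(x,y) = 2.1640 nats

Right side — compute H(Y|X) from the conditional distributions:
P(X) = (2/5, 3/10, 3/10), so H(X) = 1.0889 nats
H(Y|X) = Σ_x P(X=x) · H(Y|X=x):
  P(Y|X=0) = (1/4, 1/2, 1/4), H(Y|X=0) = 1.0397, weight P(X=0) = 2/5
  P(Y|X=1) = (1/3, 1/3, 1/3), H(Y|X=1) = 1.0986, weight P(X=1) = 3/10
  P(Y|X=2) = (1/3, 1/3, 1/3), H(Y|X=2) = 1.0986, weight P(X=2) = 3/10
H(Y|X) = 1.0751 nats

H(X) + H(Y|X) = 1.0889 + 1.0751 = 2.1640 nats

Both sides equal 2.1640 nats. ✓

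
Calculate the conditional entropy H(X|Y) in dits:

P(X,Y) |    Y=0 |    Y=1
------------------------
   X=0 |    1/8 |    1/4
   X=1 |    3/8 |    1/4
0.2726 dits

Using the chain rule: H(X|Y) = H(X,Y) - H(Y)

First, compute H(X,Y) = 0.5737 dits

Marginal P(Y) = (1/2, 1/2)
H(Y) = 0.3010 dits

H(X|Y) = H(X,Y) - H(Y) = 0.5737 - 0.3010 = 0.2726 dits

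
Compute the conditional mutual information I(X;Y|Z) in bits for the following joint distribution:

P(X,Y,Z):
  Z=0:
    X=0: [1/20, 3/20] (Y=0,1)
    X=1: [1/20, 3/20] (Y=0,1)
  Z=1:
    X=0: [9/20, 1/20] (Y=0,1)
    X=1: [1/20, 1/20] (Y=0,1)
0.0555 bits

Conditional mutual information: I(X;Y|Z) = H(X|Z) + H(Y|Z) - H(X,Y|Z)

H(Z) = 0.9710
H(X,Z) = 1.7610 → H(X|Z) = 0.7900
H(Y,Z) = 1.6855 → H(Y|Z) = 0.7145
H(X,Y,Z) = 2.4200 → H(X,Y|Z) = 1.4490

I(X;Y|Z) = 0.7900 + 0.7145 - 1.4490 = 0.0555 bits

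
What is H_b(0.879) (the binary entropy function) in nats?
0.3689 nats

The binary entropy function is:
H(p) = -p log(p) - (1-p) log(1-p)

H(0.879) = -0.879 × log_e(0.879) - 0.121 × log_e(0.121)
H(0.879) = 0.3689 nats

Note: Binary entropy is maximized at p=0.5 (H=1 bit) and minimized at p=0 or p=1 (H=0).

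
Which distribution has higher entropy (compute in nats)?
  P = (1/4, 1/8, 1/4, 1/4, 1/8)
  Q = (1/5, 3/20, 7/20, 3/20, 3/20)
P

Computing entropies in nats:
H(P) = 1.5596
H(Q) = 1.5430

Distribution P has higher entropy.

Intuition: The distribution closer to uniform (more spread out) has higher entropy.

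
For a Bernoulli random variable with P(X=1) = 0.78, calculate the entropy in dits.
0.2288 dits

The binary entropy function is:
H(p) = -p log(p) - (1-p) log(1-p)

H(0.78) = -0.78 × log_10(0.78) - 0.22 × log_10(0.22)
H(0.78) = 0.2288 dits

Note: Binary entropy is maximized at p=0.5 (H=1 bit) and minimized at p=0 or p=1 (H=0).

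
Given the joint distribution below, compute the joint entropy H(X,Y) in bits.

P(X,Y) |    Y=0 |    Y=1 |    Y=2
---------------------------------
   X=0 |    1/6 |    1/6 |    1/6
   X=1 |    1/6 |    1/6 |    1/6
2.5850 bits

Joint entropy is H(X,Y) = -Σ_{x,y} p(x,y) log p(x,y).

Summing over all non-zero entries:
H(X,Y) = -[1/6·log_2(1/6) + 1/6·log_2(1/6) + 1/6·log_2(1/6) + 1/6·log_2(1/6) + 1/6·log_2(1/6) + 1/6·log_2(1/6)]
H(X,Y) = 2.5850 bits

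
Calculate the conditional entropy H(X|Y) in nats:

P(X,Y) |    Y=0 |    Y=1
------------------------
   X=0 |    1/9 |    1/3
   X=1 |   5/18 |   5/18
0.6537 nats

Using the chain rule: H(X|Y) = H(X,Y) - H(Y)

First, compute H(X,Y) = 1.3220 nats

Marginal P(Y) = (7/18, 11/18)
H(Y) = 0.6682 nats

H(X|Y) = H(X,Y) - H(Y) = 1.3220 - 0.6682 = 0.6537 nats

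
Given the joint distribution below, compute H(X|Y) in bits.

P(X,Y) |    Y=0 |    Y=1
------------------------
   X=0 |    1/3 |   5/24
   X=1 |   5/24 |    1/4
0.9763 bits

Using the chain rule: H(X|Y) = H(X,Y) - H(Y)

First, compute H(X,Y) = 1.9713 bits

Marginal P(Y) = (13/24, 11/24)
H(Y) = 0.9950 bits

H(X|Y) = H(X,Y) - H(Y) = 1.9713 - 0.9950 = 0.9763 bits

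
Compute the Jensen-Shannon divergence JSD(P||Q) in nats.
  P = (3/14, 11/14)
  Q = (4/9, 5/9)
0.0305 nats

Jensen-Shannon divergence is:
JSD(P||Q) = 0.5 × D_KL(P||M) + 0.5 × D_KL(Q||M)
where M = 0.5 × (P + Q) is the mixture distribution.

M = 0.5 × (3/14, 11/14) + 0.5 × (4/9, 5/9) = (0.329365, 0.670635)

D_KL(P||M) = 0.0323 nats
D_KL(Q||M) = 0.0286 nats

JSD(P||Q) = 0.5 × 0.0323 + 0.5 × 0.0286 = 0.0305 nats

Unlike KL divergence, JSD is symmetric and bounded: 0 ≤ JSD ≤ log(2).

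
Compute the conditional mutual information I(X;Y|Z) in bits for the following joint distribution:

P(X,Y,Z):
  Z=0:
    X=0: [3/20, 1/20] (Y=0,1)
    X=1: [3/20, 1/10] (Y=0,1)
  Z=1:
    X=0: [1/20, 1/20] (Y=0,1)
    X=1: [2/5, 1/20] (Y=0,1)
0.0580 bits

Conditional mutual information: I(X;Y|Z) = H(X|Z) + H(Y|Z) - H(X,Y|Z)

H(Z) = 0.9928
H(X,Z) = 1.8150 → H(X|Z) = 0.8222
H(Y,Z) = 1.7822 → H(Y|Z) = 0.7895
H(X,Y,Z) = 2.5464 → H(X,Y|Z) = 1.5537

I(X;Y|Z) = 0.8222 + 0.7895 - 1.5537 = 0.0580 bits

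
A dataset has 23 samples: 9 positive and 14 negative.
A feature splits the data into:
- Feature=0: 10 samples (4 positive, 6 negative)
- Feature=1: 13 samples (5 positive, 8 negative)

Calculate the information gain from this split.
0.0002 bits

Information Gain = H(Y) - H(Y|Feature)

Before split:
P(positive) = 9/23 = 0.3913
H(Y) = 0.9656 bits

After split:
Feature=0: H = 0.9710 bits (weight = 10/23)
Feature=1: H = 0.9612 bits (weight = 13/23)
H(Y|Feature) = (10/23)×0.9710 + (13/23)×0.9612 = 0.9655 bits

Information Gain = 0.9656 - 0.9655 = 0.0002 bits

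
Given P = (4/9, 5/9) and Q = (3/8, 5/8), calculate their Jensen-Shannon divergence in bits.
0.0036 bits

Jensen-Shannon divergence is:
JSD(P||Q) = 0.5 × D_KL(P||M) + 0.5 × D_KL(Q||M)
where M = 0.5 × (P + Q) is the mixture distribution.

M = 0.5 × (4/9, 5/9) + 0.5 × (3/8, 5/8) = (0.409722, 0.590278)

D_KL(P||M) = 0.0036 bits
D_KL(Q||M) = 0.0036 bits

JSD(P||Q) = 0.5 × 0.0036 + 0.5 × 0.0036 = 0.0036 bits

Unlike KL divergence, JSD is symmetric and bounded: 0 ≤ JSD ≤ log(2).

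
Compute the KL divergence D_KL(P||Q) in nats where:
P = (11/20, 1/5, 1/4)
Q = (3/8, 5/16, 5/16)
0.0656 nats

KL divergence: D_KL(P||Q) = Σ p(x) log(p(x)/q(x))

Computing term by term:
  x=0: 11/20 × log_e[(11/20)/(3/8)] = 11/20 × 0.3830 = 0.2106
  x=1: 1/5 × log_e[(1/5)/(5/16)] = 1/5 × -0.4463 = -0.0893
  x=2: 1/4 × log_e[(1/4)/(5/16)] = 1/4 × -0.2231 = -0.0558

D_KL(P||Q) = 0.0656 nats

Note: KL divergence is always non-negative and equals 0 iff P = Q.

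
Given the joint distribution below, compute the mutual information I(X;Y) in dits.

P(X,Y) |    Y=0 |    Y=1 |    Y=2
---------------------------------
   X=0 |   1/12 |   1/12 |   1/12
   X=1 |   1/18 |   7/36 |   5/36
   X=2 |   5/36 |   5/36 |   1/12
0.0151 dits

Mutual information: I(X;Y) = H(X) + H(Y) - H(X,Y)

Marginals:
P(X) = (1/4, 7/18, 13/36), H(X) = 0.4698 dits
P(Y) = (5/18, 5/12, 11/36), H(Y) = 0.4703 dits

Joint entropy: H(X,Y) = 0.9250 dits

I(X;Y) = 0.4698 + 0.4703 - 0.9250 = 0.0151 dits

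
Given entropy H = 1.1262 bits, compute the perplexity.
2.1828

Perplexity is 2^H (or exp(H) for natural log).

H = 1.1262 bits
Perplexity = 2^1.1262 = 2.1828

Interpretation: The model's uncertainty is equivalent to choosing uniformly among 2.2 options.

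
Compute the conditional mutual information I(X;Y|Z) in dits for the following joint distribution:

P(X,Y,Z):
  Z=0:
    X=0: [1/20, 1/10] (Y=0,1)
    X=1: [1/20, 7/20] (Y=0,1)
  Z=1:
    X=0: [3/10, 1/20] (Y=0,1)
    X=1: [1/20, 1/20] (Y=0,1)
0.0174 dits

Conditional mutual information: I(X;Y|Z) = H(X|Z) + H(Y|Z) - H(X,Y|Z)

H(Z) = 0.2989
H(X,Z) = 0.5423 → H(X|Z) = 0.2435
H(Y,Z) = 0.5156 → H(Y|Z) = 0.2168
H(X,Y,Z) = 0.7417 → H(X,Y|Z) = 0.4428

I(X;Y|Z) = 0.2435 + 0.2168 - 0.4428 = 0.0174 dits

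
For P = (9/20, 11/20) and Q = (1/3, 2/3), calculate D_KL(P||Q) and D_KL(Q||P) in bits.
D_KL(P||Q) = 0.0422, D_KL(Q||P) = 0.0407

KL divergence is not symmetric: D_KL(P||Q) ≠ D_KL(Q||P) in general.

D_KL(P||Q) = 0.0422 bits
D_KL(Q||P) = 0.0407 bits

No, they are not equal!

This asymmetry is why KL divergence is not a true distance metric.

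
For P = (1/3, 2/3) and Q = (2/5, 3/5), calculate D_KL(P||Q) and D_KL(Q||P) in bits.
D_KL(P||Q) = 0.0137, D_KL(Q||P) = 0.0140

KL divergence is not symmetric: D_KL(P||Q) ≠ D_KL(Q||P) in general.

D_KL(P||Q) = 0.0137 bits
D_KL(Q||P) = 0.0140 bits

No, they are not equal!

This asymmetry is why KL divergence is not a true distance metric.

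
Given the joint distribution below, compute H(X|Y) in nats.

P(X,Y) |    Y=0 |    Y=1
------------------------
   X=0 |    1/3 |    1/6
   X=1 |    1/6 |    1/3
0.6365 nats

Using the chain rule: H(X|Y) = H(X,Y) - H(Y)

First, compute H(X,Y) = 1.3297 nats

Marginal P(Y) = (1/2, 1/2)
H(Y) = 0.6931 nats

H(X|Y) = H(X,Y) - H(Y) = 1.3297 - 0.6931 = 0.6365 nats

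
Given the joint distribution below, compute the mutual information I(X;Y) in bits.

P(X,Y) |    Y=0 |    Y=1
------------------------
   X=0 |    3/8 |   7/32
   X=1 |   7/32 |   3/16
0.0062 bits

Mutual information: I(X;Y) = H(X) + H(Y) - H(X,Y)

Marginals:
P(X) = (19/32, 13/32), H(X) = 0.9745 bits
P(Y) = (19/32, 13/32), H(Y) = 0.9745 bits

Joint entropy: H(X,Y) = 1.9427 bits

I(X;Y) = 0.9745 + 0.9745 - 1.9427 = 0.0062 bits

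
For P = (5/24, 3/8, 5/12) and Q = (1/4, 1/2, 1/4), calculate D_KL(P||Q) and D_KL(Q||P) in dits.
D_KL(P||Q) = 0.0291, D_KL(Q||P) = 0.0268

KL divergence is not symmetric: D_KL(P||Q) ≠ D_KL(Q||P) in general.

D_KL(P||Q) = 0.0291 dits
D_KL(Q||P) = 0.0268 dits

No, they are not equal!

This asymmetry is why KL divergence is not a true distance metric.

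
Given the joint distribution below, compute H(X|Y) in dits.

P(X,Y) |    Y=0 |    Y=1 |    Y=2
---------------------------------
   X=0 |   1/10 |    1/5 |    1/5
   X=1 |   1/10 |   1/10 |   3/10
0.2893 dits

Using the chain rule: H(X|Y) = H(X,Y) - H(Y)

First, compute H(X,Y) = 0.7365 dits

Marginal P(Y) = (1/5, 3/10, 1/2)
H(Y) = 0.4472 dits

H(X|Y) = H(X,Y) - H(Y) = 0.7365 - 0.4472 = 0.2893 dits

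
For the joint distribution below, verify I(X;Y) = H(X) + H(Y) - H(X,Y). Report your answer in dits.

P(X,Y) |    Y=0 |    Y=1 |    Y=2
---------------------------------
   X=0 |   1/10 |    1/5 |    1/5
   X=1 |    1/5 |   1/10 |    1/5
I(X;Y) = 0.0148 dits

Mutual information has multiple equivalent forms:
- I(X;Y) = H(X) - H(X|Y)
- I(X;Y) = H(Y) - H(Y|X)
- I(X;Y) = H(X) + H(Y) - H(X,Y)

Computing all quantities:
H(X) = 0.3010, H(Y) = 0.4729, H(X,Y) = 0.7592
H(X|Y) = 0.2863, H(Y|X) = 0.4581

Verification:
H(X) - H(X|Y) = 0.3010 - 0.2863 = 0.0148
H(Y) - H(Y|X) = 0.4729 - 0.4581 = 0.0148
H(X) + H(Y) - H(X,Y) = 0.3010 + 0.4729 - 0.7592 = 0.0148

All forms give I(X;Y) = 0.0148 dits. ✓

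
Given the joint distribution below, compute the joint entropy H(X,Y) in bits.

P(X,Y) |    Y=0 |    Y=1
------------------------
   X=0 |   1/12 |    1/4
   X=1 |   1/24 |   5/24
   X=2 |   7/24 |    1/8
2.3547 bits

Joint entropy is H(X,Y) = -Σ_{x,y} p(x,y) log p(x,y).

Summing over all non-zero entries:
H(X,Y) = -[1/12·log_2(1/12) + 1/4·log_2(1/4) + 1/24·log_2(1/24) + 5/24·log_2(5/24) + 7/24·log_2(7/24) + 1/8·log_2(1/8)]
H(X,Y) = 2.3547 bits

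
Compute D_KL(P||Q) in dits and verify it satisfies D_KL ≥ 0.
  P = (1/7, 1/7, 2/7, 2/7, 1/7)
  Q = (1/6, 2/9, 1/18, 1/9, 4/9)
0.2130 dits

KL divergence satisfies the Gibbs inequality: D_KL(P||Q) ≥ 0 for all distributions P, Q.

D_KL(P||Q) = Σ p(x) log(p(x)/q(x))
Term by term:
  x=0: 1/7 × log_10[(1/7)/(1/6)] = -0.0096
  x=1: 1/7 × log_10[(1/7)/(2/9)] = -0.0274
  x=2: 2/7 × log_10[(2/7)/(1/18)] = 0.2032
  x=3: 2/7 × log_10[(2/7)/(1/9)] = 0.1172
  x=4: 1/7 × log_10[(1/7)/(4/9)] = -0.0704
D_KL(P||Q) = 0.2130 dits

D_KL(P||Q) = 0.2130 ≥ 0 ✓

This non-negativity is a fundamental property: relative entropy cannot be negative because it measures how different Q is from P.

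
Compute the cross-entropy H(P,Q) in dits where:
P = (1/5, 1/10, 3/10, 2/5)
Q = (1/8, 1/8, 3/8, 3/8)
0.5691 dits

Cross-entropy: H(P,Q) = -Σ p(x) log q(x)

Alternatively: H(P,Q) = H(P) + D_KL(P||Q)
H(P) = 0.5558 dits
D_KL(P||Q) = 0.0133 dits

H(P,Q) = 0.5558 + 0.0133 = 0.5691 dits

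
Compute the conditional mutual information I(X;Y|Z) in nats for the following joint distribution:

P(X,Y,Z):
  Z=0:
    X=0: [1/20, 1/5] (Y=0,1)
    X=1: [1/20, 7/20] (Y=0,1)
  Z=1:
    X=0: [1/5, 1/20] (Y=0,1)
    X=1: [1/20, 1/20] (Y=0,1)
0.0182 nats

Conditional mutual information: I(X;Y|Z) = H(X|Z) + H(Y|Z) - H(X,Y|Z)

H(Z) = 0.6474
H(X,Z) = 1.2899 → H(X|Z) = 0.6425
H(Y,Z) = 1.1359 → H(Y|Z) = 0.4885
H(X,Y,Z) = 1.7601 → H(X,Y|Z) = 1.1127

I(X;Y|Z) = 0.6425 + 0.4885 - 1.1127 = 0.0182 nats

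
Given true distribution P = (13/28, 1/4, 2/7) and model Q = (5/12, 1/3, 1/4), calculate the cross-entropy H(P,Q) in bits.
1.5541 bits

Cross-entropy: H(P,Q) = -Σ p(x) log q(x)

Alternatively: H(P,Q) = H(P) + D_KL(P||Q)
H(P) = 1.5303 bits
D_KL(P||Q) = 0.0238 bits

H(P,Q) = 1.5303 + 0.0238 = 1.5541 bits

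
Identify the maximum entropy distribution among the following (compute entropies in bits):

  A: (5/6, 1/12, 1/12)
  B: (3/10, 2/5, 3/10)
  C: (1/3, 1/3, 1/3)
C

For a discrete distribution over n outcomes, entropy is maximized by the uniform distribution.

Computing entropies:
H(A) = 0.8167 bits
H(B) = 1.5710 bits
H(C) = 1.5850 bits

The uniform distribution (where all probabilities equal 1/3) achieves the maximum entropy of log_2(3) = 1.5850 bits.

Distribution C has the highest entropy.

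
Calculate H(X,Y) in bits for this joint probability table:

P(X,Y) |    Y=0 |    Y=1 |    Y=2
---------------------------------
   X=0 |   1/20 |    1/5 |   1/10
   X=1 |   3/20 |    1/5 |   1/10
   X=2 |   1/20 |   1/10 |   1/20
2.9842 bits

Joint entropy is H(X,Y) = -Σ_{x,y} p(x,y) log p(x,y).

Summing over all non-zero entries:
H(X,Y) = -[1/20·log_2(1/20) + 1/5·log_2(1/5) + 1/10·log_2(1/10) + 3/20·log_2(3/20) + 1/5·log_2(1/5) + 1/10·log_2(1/10) + 1/20·log_2(1/20) + 1/10·log_2(1/10) + 1/20·log_2(1/20)]
H(X,Y) = 2.9842 bits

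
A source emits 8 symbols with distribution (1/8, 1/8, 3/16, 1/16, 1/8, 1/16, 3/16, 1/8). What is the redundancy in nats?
0.0654 nats

Redundancy measures how far a source is from maximum entropy:
R = H_max - H(X)

Maximum entropy for 8 symbols: H_max = log_e(8) = 2.0794 nats
Actual entropy: H(X) = 2.0140 nats
Redundancy: R = 2.0794 - 2.0140 = 0.0654 nats

This redundancy represents potential for compression: the source could be compressed by 0.0654 nats per symbol.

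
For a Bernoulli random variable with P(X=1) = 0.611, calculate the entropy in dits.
0.2902 dits

The binary entropy function is:
H(p) = -p log(p) - (1-p) log(1-p)

H(0.611) = -0.611 × log_10(0.611) - 0.389 × log_10(0.389)
H(0.611) = 0.2902 dits

Note: Binary entropy is maximized at p=0.5 (H=1 bit) and minimized at p=0 or p=1 (H=0).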